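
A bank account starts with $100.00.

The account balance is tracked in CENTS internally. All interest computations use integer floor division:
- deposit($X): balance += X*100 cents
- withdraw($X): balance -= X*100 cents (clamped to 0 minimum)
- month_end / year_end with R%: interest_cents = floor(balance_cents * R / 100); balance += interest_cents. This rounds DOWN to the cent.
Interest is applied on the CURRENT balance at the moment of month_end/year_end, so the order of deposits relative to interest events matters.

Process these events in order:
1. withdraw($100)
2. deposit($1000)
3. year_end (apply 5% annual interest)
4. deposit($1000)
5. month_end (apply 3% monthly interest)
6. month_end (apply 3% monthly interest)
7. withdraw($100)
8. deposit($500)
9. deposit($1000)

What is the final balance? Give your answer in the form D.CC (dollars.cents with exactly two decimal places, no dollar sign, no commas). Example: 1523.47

Answer: 3574.84

Derivation:
After 1 (withdraw($100)): balance=$0.00 total_interest=$0.00
After 2 (deposit($1000)): balance=$1000.00 total_interest=$0.00
After 3 (year_end (apply 5% annual interest)): balance=$1050.00 total_interest=$50.00
After 4 (deposit($1000)): balance=$2050.00 total_interest=$50.00
After 5 (month_end (apply 3% monthly interest)): balance=$2111.50 total_interest=$111.50
After 6 (month_end (apply 3% monthly interest)): balance=$2174.84 total_interest=$174.84
After 7 (withdraw($100)): balance=$2074.84 total_interest=$174.84
After 8 (deposit($500)): balance=$2574.84 total_interest=$174.84
After 9 (deposit($1000)): balance=$3574.84 total_interest=$174.84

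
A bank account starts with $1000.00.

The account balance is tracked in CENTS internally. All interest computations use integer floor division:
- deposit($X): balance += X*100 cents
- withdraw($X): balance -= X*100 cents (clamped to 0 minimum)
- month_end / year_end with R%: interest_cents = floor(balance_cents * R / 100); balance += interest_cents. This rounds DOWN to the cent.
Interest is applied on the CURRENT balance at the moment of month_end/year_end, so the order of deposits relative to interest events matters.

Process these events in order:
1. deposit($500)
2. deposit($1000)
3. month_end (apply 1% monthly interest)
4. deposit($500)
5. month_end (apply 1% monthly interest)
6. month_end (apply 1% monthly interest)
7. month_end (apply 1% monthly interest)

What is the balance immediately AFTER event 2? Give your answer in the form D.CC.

Answer: 2500.00

Derivation:
After 1 (deposit($500)): balance=$1500.00 total_interest=$0.00
After 2 (deposit($1000)): balance=$2500.00 total_interest=$0.00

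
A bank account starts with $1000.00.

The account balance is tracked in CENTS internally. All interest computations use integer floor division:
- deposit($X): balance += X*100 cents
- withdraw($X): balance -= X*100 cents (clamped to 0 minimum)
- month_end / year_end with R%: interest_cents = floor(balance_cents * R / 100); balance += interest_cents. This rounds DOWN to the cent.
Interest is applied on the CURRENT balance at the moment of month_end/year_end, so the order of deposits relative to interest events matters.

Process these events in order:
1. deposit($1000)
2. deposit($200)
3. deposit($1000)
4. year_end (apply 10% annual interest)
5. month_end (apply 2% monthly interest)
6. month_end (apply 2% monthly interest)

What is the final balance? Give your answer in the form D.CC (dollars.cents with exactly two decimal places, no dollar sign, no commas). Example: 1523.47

Answer: 3662.20

Derivation:
After 1 (deposit($1000)): balance=$2000.00 total_interest=$0.00
After 2 (deposit($200)): balance=$2200.00 total_interest=$0.00
After 3 (deposit($1000)): balance=$3200.00 total_interest=$0.00
After 4 (year_end (apply 10% annual interest)): balance=$3520.00 total_interest=$320.00
After 5 (month_end (apply 2% monthly interest)): balance=$3590.40 total_interest=$390.40
After 6 (month_end (apply 2% monthly interest)): balance=$3662.20 total_interest=$462.20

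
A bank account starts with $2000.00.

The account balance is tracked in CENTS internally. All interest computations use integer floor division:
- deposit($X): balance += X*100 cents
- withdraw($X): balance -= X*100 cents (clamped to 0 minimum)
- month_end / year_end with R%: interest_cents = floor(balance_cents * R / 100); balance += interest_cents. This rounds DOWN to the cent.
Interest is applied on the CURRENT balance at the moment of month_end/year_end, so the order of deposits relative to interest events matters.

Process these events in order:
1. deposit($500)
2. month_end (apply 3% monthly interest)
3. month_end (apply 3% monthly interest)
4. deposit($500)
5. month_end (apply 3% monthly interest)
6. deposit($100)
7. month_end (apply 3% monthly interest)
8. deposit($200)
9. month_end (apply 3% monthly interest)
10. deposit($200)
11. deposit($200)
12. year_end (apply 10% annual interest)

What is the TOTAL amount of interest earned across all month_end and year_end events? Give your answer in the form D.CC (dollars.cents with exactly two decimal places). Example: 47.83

After 1 (deposit($500)): balance=$2500.00 total_interest=$0.00
After 2 (month_end (apply 3% monthly interest)): balance=$2575.00 total_interest=$75.00
After 3 (month_end (apply 3% monthly interest)): balance=$2652.25 total_interest=$152.25
After 4 (deposit($500)): balance=$3152.25 total_interest=$152.25
After 5 (month_end (apply 3% monthly interest)): balance=$3246.81 total_interest=$246.81
After 6 (deposit($100)): balance=$3346.81 total_interest=$246.81
After 7 (month_end (apply 3% monthly interest)): balance=$3447.21 total_interest=$347.21
After 8 (deposit($200)): balance=$3647.21 total_interest=$347.21
After 9 (month_end (apply 3% monthly interest)): balance=$3756.62 total_interest=$456.62
After 10 (deposit($200)): balance=$3956.62 total_interest=$456.62
After 11 (deposit($200)): balance=$4156.62 total_interest=$456.62
After 12 (year_end (apply 10% annual interest)): balance=$4572.28 total_interest=$872.28

Answer: 872.28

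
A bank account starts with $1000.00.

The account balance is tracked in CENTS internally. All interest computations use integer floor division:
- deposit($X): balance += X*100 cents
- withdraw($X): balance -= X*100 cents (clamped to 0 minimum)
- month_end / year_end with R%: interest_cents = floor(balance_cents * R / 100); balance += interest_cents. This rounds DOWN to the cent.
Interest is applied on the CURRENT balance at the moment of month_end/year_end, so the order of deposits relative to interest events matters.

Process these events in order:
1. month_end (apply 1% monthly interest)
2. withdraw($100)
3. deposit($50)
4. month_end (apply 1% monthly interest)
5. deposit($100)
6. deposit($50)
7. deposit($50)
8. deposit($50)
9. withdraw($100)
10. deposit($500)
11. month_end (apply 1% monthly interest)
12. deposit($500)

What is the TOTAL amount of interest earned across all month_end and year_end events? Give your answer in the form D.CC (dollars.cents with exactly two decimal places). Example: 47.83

After 1 (month_end (apply 1% monthly interest)): balance=$1010.00 total_interest=$10.00
After 2 (withdraw($100)): balance=$910.00 total_interest=$10.00
After 3 (deposit($50)): balance=$960.00 total_interest=$10.00
After 4 (month_end (apply 1% monthly interest)): balance=$969.60 total_interest=$19.60
After 5 (deposit($100)): balance=$1069.60 total_interest=$19.60
After 6 (deposit($50)): balance=$1119.60 total_interest=$19.60
After 7 (deposit($50)): balance=$1169.60 total_interest=$19.60
After 8 (deposit($50)): balance=$1219.60 total_interest=$19.60
After 9 (withdraw($100)): balance=$1119.60 total_interest=$19.60
After 10 (deposit($500)): balance=$1619.60 total_interest=$19.60
After 11 (month_end (apply 1% monthly interest)): balance=$1635.79 total_interest=$35.79
After 12 (deposit($500)): balance=$2135.79 total_interest=$35.79

Answer: 35.79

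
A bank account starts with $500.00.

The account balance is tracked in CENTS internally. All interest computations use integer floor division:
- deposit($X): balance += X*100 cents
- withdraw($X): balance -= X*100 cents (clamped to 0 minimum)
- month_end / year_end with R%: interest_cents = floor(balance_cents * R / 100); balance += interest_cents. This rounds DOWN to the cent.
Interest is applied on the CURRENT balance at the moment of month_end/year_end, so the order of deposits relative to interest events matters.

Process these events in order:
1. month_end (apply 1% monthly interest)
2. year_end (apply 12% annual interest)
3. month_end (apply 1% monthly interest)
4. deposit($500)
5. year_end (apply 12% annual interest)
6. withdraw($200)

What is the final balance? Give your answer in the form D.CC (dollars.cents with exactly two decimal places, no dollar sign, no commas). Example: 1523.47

Answer: 999.80

Derivation:
After 1 (month_end (apply 1% monthly interest)): balance=$505.00 total_interest=$5.00
After 2 (year_end (apply 12% annual interest)): balance=$565.60 total_interest=$65.60
After 3 (month_end (apply 1% monthly interest)): balance=$571.25 total_interest=$71.25
After 4 (deposit($500)): balance=$1071.25 total_interest=$71.25
After 5 (year_end (apply 12% annual interest)): balance=$1199.80 total_interest=$199.80
After 6 (withdraw($200)): balance=$999.80 total_interest=$199.80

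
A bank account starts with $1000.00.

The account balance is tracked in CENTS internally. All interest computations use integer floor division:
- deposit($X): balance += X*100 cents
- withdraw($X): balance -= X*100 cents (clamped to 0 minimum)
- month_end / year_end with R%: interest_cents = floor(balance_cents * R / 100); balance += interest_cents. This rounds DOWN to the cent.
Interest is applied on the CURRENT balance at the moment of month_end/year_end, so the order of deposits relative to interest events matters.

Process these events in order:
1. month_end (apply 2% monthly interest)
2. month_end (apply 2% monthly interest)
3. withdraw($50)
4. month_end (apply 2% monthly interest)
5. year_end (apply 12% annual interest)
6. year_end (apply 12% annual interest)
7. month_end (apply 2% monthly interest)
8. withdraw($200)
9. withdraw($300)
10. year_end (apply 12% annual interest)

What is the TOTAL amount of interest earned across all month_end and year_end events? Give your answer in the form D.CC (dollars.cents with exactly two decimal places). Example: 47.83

Answer: 437.63

Derivation:
After 1 (month_end (apply 2% monthly interest)): balance=$1020.00 total_interest=$20.00
After 2 (month_end (apply 2% monthly interest)): balance=$1040.40 total_interest=$40.40
After 3 (withdraw($50)): balance=$990.40 total_interest=$40.40
After 4 (month_end (apply 2% monthly interest)): balance=$1010.20 total_interest=$60.20
After 5 (year_end (apply 12% annual interest)): balance=$1131.42 total_interest=$181.42
After 6 (year_end (apply 12% annual interest)): balance=$1267.19 total_interest=$317.19
After 7 (month_end (apply 2% monthly interest)): balance=$1292.53 total_interest=$342.53
After 8 (withdraw($200)): balance=$1092.53 total_interest=$342.53
After 9 (withdraw($300)): balance=$792.53 total_interest=$342.53
After 10 (year_end (apply 12% annual interest)): balance=$887.63 total_interest=$437.63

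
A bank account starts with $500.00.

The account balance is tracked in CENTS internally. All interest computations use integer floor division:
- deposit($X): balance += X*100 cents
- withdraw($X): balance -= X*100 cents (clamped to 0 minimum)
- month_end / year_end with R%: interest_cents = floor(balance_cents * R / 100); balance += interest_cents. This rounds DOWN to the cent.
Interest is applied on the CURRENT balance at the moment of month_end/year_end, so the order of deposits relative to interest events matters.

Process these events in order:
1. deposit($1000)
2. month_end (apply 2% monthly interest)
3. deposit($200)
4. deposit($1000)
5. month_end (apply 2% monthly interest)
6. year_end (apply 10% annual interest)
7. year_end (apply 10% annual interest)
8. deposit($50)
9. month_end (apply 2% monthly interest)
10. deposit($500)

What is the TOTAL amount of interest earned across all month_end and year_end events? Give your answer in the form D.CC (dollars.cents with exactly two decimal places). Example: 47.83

After 1 (deposit($1000)): balance=$1500.00 total_interest=$0.00
After 2 (month_end (apply 2% monthly interest)): balance=$1530.00 total_interest=$30.00
After 3 (deposit($200)): balance=$1730.00 total_interest=$30.00
After 4 (deposit($1000)): balance=$2730.00 total_interest=$30.00
After 5 (month_end (apply 2% monthly interest)): balance=$2784.60 total_interest=$84.60
After 6 (year_end (apply 10% annual interest)): balance=$3063.06 total_interest=$363.06
After 7 (year_end (apply 10% annual interest)): balance=$3369.36 total_interest=$669.36
After 8 (deposit($50)): balance=$3419.36 total_interest=$669.36
After 9 (month_end (apply 2% monthly interest)): balance=$3487.74 total_interest=$737.74
After 10 (deposit($500)): balance=$3987.74 total_interest=$737.74

Answer: 737.74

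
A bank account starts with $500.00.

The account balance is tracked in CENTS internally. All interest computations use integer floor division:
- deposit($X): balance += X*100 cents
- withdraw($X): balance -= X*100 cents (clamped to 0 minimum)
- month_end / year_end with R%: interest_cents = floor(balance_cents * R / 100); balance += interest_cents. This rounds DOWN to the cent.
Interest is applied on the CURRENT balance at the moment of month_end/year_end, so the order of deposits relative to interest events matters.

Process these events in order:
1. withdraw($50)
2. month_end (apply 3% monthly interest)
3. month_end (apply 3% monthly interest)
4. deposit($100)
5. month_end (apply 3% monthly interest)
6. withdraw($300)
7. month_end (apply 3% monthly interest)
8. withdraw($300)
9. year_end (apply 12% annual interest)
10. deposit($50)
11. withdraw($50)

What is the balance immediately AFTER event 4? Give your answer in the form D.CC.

Answer: 577.40

Derivation:
After 1 (withdraw($50)): balance=$450.00 total_interest=$0.00
After 2 (month_end (apply 3% monthly interest)): balance=$463.50 total_interest=$13.50
After 3 (month_end (apply 3% monthly interest)): balance=$477.40 total_interest=$27.40
After 4 (deposit($100)): balance=$577.40 total_interest=$27.40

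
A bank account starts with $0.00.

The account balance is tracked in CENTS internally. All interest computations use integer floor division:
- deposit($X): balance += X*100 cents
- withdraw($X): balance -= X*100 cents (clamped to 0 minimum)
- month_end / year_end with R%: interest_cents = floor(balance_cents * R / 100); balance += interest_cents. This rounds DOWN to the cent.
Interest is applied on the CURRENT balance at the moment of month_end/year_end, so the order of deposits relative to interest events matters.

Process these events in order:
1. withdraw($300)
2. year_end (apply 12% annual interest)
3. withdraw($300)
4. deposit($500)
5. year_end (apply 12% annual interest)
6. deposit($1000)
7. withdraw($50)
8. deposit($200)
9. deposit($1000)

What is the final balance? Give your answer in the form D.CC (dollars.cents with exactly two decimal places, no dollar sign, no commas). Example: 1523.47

After 1 (withdraw($300)): balance=$0.00 total_interest=$0.00
After 2 (year_end (apply 12% annual interest)): balance=$0.00 total_interest=$0.00
After 3 (withdraw($300)): balance=$0.00 total_interest=$0.00
After 4 (deposit($500)): balance=$500.00 total_interest=$0.00
After 5 (year_end (apply 12% annual interest)): balance=$560.00 total_interest=$60.00
After 6 (deposit($1000)): balance=$1560.00 total_interest=$60.00
After 7 (withdraw($50)): balance=$1510.00 total_interest=$60.00
After 8 (deposit($200)): balance=$1710.00 total_interest=$60.00
After 9 (deposit($1000)): balance=$2710.00 total_interest=$60.00

Answer: 2710.00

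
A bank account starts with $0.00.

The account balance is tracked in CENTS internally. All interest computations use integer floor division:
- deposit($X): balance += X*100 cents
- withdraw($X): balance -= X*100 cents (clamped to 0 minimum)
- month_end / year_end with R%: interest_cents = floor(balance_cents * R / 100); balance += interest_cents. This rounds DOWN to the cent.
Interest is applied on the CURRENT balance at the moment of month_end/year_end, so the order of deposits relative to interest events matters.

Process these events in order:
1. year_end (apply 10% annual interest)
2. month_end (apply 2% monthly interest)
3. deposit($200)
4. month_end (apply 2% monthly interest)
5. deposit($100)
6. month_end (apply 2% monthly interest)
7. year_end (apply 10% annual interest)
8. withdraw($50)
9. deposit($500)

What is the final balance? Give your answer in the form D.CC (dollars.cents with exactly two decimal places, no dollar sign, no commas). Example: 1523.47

Answer: 791.08

Derivation:
After 1 (year_end (apply 10% annual interest)): balance=$0.00 total_interest=$0.00
After 2 (month_end (apply 2% monthly interest)): balance=$0.00 total_interest=$0.00
After 3 (deposit($200)): balance=$200.00 total_interest=$0.00
After 4 (month_end (apply 2% monthly interest)): balance=$204.00 total_interest=$4.00
After 5 (deposit($100)): balance=$304.00 total_interest=$4.00
After 6 (month_end (apply 2% monthly interest)): balance=$310.08 total_interest=$10.08
After 7 (year_end (apply 10% annual interest)): balance=$341.08 total_interest=$41.08
After 8 (withdraw($50)): balance=$291.08 total_interest=$41.08
After 9 (deposit($500)): balance=$791.08 total_interest=$41.08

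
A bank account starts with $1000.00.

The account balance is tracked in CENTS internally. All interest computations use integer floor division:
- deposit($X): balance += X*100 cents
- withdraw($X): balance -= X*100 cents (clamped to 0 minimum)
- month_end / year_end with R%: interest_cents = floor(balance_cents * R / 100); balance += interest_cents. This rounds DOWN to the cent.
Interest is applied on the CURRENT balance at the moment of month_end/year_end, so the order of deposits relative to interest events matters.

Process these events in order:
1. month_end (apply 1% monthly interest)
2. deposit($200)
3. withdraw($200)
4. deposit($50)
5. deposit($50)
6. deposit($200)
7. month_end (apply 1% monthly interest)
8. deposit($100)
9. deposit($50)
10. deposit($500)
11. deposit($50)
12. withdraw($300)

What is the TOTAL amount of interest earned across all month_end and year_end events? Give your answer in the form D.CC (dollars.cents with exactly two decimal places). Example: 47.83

Answer: 23.10

Derivation:
After 1 (month_end (apply 1% monthly interest)): balance=$1010.00 total_interest=$10.00
After 2 (deposit($200)): balance=$1210.00 total_interest=$10.00
After 3 (withdraw($200)): balance=$1010.00 total_interest=$10.00
After 4 (deposit($50)): balance=$1060.00 total_interest=$10.00
After 5 (deposit($50)): balance=$1110.00 total_interest=$10.00
After 6 (deposit($200)): balance=$1310.00 total_interest=$10.00
After 7 (month_end (apply 1% monthly interest)): balance=$1323.10 total_interest=$23.10
After 8 (deposit($100)): balance=$1423.10 total_interest=$23.10
After 9 (deposit($50)): balance=$1473.10 total_interest=$23.10
After 10 (deposit($500)): balance=$1973.10 total_interest=$23.10
After 11 (deposit($50)): balance=$2023.10 total_interest=$23.10
After 12 (withdraw($300)): balance=$1723.10 total_interest=$23.10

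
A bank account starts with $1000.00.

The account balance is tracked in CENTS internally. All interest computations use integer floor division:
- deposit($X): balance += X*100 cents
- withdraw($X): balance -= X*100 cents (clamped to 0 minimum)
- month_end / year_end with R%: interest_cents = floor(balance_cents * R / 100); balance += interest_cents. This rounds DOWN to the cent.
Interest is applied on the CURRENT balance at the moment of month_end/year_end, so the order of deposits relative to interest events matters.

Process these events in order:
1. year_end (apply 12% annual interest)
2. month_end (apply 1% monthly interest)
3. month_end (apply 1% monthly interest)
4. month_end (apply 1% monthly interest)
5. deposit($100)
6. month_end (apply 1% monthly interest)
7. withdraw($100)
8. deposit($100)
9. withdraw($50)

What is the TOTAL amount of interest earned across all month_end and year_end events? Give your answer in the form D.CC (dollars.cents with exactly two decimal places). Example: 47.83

After 1 (year_end (apply 12% annual interest)): balance=$1120.00 total_interest=$120.00
After 2 (month_end (apply 1% monthly interest)): balance=$1131.20 total_interest=$131.20
After 3 (month_end (apply 1% monthly interest)): balance=$1142.51 total_interest=$142.51
After 4 (month_end (apply 1% monthly interest)): balance=$1153.93 total_interest=$153.93
After 5 (deposit($100)): balance=$1253.93 total_interest=$153.93
After 6 (month_end (apply 1% monthly interest)): balance=$1266.46 total_interest=$166.46
After 7 (withdraw($100)): balance=$1166.46 total_interest=$166.46
After 8 (deposit($100)): balance=$1266.46 total_interest=$166.46
After 9 (withdraw($50)): balance=$1216.46 total_interest=$166.46

Answer: 166.46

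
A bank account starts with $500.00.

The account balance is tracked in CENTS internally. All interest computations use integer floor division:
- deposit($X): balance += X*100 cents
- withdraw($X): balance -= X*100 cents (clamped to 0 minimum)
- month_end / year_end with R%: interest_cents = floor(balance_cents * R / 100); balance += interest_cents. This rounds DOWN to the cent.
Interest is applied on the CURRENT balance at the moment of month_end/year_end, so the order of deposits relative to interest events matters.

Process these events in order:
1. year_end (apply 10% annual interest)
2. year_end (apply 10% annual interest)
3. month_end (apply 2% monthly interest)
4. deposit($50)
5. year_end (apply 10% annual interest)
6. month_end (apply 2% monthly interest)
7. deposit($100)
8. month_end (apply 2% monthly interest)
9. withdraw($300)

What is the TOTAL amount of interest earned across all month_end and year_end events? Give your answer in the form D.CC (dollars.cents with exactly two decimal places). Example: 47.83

After 1 (year_end (apply 10% annual interest)): balance=$550.00 total_interest=$50.00
After 2 (year_end (apply 10% annual interest)): balance=$605.00 total_interest=$105.00
After 3 (month_end (apply 2% monthly interest)): balance=$617.10 total_interest=$117.10
After 4 (deposit($50)): balance=$667.10 total_interest=$117.10
After 5 (year_end (apply 10% annual interest)): balance=$733.81 total_interest=$183.81
After 6 (month_end (apply 2% monthly interest)): balance=$748.48 total_interest=$198.48
After 7 (deposit($100)): balance=$848.48 total_interest=$198.48
After 8 (month_end (apply 2% monthly interest)): balance=$865.44 total_interest=$215.44
After 9 (withdraw($300)): balance=$565.44 total_interest=$215.44

Answer: 215.44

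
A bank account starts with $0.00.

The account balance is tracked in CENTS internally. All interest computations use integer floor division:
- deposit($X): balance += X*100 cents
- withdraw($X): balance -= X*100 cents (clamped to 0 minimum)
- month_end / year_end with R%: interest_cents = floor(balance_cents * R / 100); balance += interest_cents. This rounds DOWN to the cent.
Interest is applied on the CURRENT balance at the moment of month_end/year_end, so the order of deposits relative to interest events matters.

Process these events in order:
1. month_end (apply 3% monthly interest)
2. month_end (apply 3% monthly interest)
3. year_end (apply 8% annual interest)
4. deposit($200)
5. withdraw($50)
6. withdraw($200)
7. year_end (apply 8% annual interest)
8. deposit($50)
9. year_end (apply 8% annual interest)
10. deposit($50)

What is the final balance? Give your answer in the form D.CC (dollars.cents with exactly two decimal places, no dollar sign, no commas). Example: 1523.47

Answer: 104.00

Derivation:
After 1 (month_end (apply 3% monthly interest)): balance=$0.00 total_interest=$0.00
After 2 (month_end (apply 3% monthly interest)): balance=$0.00 total_interest=$0.00
After 3 (year_end (apply 8% annual interest)): balance=$0.00 total_interest=$0.00
After 4 (deposit($200)): balance=$200.00 total_interest=$0.00
After 5 (withdraw($50)): balance=$150.00 total_interest=$0.00
After 6 (withdraw($200)): balance=$0.00 total_interest=$0.00
After 7 (year_end (apply 8% annual interest)): balance=$0.00 total_interest=$0.00
After 8 (deposit($50)): balance=$50.00 total_interest=$0.00
After 9 (year_end (apply 8% annual interest)): balance=$54.00 total_interest=$4.00
After 10 (deposit($50)): balance=$104.00 total_interest=$4.00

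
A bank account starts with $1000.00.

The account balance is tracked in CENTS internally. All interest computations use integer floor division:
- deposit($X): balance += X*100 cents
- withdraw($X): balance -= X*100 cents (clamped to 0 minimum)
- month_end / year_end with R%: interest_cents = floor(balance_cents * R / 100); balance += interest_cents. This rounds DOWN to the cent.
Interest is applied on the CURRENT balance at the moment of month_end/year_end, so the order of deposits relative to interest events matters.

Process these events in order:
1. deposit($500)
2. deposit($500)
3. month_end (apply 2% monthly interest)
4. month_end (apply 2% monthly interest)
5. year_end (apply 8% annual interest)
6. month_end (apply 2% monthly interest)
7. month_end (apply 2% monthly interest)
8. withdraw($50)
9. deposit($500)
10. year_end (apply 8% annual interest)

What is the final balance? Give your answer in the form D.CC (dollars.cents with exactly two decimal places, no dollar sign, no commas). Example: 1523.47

After 1 (deposit($500)): balance=$1500.00 total_interest=$0.00
After 2 (deposit($500)): balance=$2000.00 total_interest=$0.00
After 3 (month_end (apply 2% monthly interest)): balance=$2040.00 total_interest=$40.00
After 4 (month_end (apply 2% monthly interest)): balance=$2080.80 total_interest=$80.80
After 5 (year_end (apply 8% annual interest)): balance=$2247.26 total_interest=$247.26
After 6 (month_end (apply 2% monthly interest)): balance=$2292.20 total_interest=$292.20
After 7 (month_end (apply 2% monthly interest)): balance=$2338.04 total_interest=$338.04
After 8 (withdraw($50)): balance=$2288.04 total_interest=$338.04
After 9 (deposit($500)): balance=$2788.04 total_interest=$338.04
After 10 (year_end (apply 8% annual interest)): balance=$3011.08 total_interest=$561.08

Answer: 3011.08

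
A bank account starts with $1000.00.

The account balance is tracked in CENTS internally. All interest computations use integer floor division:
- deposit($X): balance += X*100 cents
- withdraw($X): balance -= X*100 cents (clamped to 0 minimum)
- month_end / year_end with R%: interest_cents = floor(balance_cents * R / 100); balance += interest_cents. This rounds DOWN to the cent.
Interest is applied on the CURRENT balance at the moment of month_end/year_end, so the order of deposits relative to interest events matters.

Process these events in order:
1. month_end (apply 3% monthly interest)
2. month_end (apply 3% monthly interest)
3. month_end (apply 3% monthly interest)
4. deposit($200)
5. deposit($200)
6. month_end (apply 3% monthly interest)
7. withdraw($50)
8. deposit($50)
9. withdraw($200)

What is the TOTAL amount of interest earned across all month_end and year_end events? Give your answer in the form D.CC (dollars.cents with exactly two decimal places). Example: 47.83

Answer: 137.50

Derivation:
After 1 (month_end (apply 3% monthly interest)): balance=$1030.00 total_interest=$30.00
After 2 (month_end (apply 3% monthly interest)): balance=$1060.90 total_interest=$60.90
After 3 (month_end (apply 3% monthly interest)): balance=$1092.72 total_interest=$92.72
After 4 (deposit($200)): balance=$1292.72 total_interest=$92.72
After 5 (deposit($200)): balance=$1492.72 total_interest=$92.72
After 6 (month_end (apply 3% monthly interest)): balance=$1537.50 total_interest=$137.50
After 7 (withdraw($50)): balance=$1487.50 total_interest=$137.50
After 8 (deposit($50)): balance=$1537.50 total_interest=$137.50
After 9 (withdraw($200)): balance=$1337.50 total_interest=$137.50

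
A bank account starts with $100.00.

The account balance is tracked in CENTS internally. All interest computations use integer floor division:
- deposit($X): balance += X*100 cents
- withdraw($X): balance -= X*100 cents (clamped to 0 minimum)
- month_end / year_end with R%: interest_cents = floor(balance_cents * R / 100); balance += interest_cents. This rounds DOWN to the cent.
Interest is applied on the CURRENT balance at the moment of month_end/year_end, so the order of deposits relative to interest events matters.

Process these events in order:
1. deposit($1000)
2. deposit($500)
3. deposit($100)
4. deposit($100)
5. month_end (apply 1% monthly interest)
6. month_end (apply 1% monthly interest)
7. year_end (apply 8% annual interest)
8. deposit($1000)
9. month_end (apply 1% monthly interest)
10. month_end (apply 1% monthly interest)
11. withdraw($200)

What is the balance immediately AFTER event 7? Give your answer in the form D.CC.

Answer: 1983.07

Derivation:
After 1 (deposit($1000)): balance=$1100.00 total_interest=$0.00
After 2 (deposit($500)): balance=$1600.00 total_interest=$0.00
After 3 (deposit($100)): balance=$1700.00 total_interest=$0.00
After 4 (deposit($100)): balance=$1800.00 total_interest=$0.00
After 5 (month_end (apply 1% monthly interest)): balance=$1818.00 total_interest=$18.00
After 6 (month_end (apply 1% monthly interest)): balance=$1836.18 total_interest=$36.18
After 7 (year_end (apply 8% annual interest)): balance=$1983.07 total_interest=$183.07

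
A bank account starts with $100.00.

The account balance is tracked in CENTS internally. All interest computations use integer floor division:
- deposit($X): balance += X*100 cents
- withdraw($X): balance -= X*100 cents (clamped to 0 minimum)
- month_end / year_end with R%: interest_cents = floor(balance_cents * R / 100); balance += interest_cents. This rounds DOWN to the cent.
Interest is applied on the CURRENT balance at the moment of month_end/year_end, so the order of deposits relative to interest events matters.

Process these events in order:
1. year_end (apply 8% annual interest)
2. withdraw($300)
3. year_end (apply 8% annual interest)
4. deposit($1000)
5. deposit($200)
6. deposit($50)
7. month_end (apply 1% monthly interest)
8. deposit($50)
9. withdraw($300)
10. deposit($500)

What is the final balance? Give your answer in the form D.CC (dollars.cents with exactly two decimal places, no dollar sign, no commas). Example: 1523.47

Answer: 1512.50

Derivation:
After 1 (year_end (apply 8% annual interest)): balance=$108.00 total_interest=$8.00
After 2 (withdraw($300)): balance=$0.00 total_interest=$8.00
After 3 (year_end (apply 8% annual interest)): balance=$0.00 total_interest=$8.00
After 4 (deposit($1000)): balance=$1000.00 total_interest=$8.00
After 5 (deposit($200)): balance=$1200.00 total_interest=$8.00
After 6 (deposit($50)): balance=$1250.00 total_interest=$8.00
After 7 (month_end (apply 1% monthly interest)): balance=$1262.50 total_interest=$20.50
After 8 (deposit($50)): balance=$1312.50 total_interest=$20.50
After 9 (withdraw($300)): balance=$1012.50 total_interest=$20.50
After 10 (deposit($500)): balance=$1512.50 total_interest=$20.50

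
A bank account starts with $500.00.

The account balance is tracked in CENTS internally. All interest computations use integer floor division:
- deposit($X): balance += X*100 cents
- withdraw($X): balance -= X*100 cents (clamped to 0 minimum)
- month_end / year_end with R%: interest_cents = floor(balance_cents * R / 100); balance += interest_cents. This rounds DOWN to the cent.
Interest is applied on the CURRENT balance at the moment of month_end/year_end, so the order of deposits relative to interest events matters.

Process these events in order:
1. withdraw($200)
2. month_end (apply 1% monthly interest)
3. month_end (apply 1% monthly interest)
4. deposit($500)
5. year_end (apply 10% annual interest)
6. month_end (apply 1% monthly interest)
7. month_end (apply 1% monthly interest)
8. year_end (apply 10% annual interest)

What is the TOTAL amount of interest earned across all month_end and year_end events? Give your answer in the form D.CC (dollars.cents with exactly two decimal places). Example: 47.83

After 1 (withdraw($200)): balance=$300.00 total_interest=$0.00
After 2 (month_end (apply 1% monthly interest)): balance=$303.00 total_interest=$3.00
After 3 (month_end (apply 1% monthly interest)): balance=$306.03 total_interest=$6.03
After 4 (deposit($500)): balance=$806.03 total_interest=$6.03
After 5 (year_end (apply 10% annual interest)): balance=$886.63 total_interest=$86.63
After 6 (month_end (apply 1% monthly interest)): balance=$895.49 total_interest=$95.49
After 7 (month_end (apply 1% monthly interest)): balance=$904.44 total_interest=$104.44
After 8 (year_end (apply 10% annual interest)): balance=$994.88 total_interest=$194.88

Answer: 194.88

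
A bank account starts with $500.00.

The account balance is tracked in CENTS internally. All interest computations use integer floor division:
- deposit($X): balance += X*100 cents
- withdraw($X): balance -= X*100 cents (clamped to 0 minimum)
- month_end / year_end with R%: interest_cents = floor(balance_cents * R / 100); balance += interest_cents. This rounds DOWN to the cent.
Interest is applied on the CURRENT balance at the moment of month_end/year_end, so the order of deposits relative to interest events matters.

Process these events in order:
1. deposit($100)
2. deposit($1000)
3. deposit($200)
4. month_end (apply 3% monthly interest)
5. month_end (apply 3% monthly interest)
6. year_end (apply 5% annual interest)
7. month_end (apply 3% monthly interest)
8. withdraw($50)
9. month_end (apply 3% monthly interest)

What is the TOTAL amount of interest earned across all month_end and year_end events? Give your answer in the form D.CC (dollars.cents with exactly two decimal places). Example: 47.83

After 1 (deposit($100)): balance=$600.00 total_interest=$0.00
After 2 (deposit($1000)): balance=$1600.00 total_interest=$0.00
After 3 (deposit($200)): balance=$1800.00 total_interest=$0.00
After 4 (month_end (apply 3% monthly interest)): balance=$1854.00 total_interest=$54.00
After 5 (month_end (apply 3% monthly interest)): balance=$1909.62 total_interest=$109.62
After 6 (year_end (apply 5% annual interest)): balance=$2005.10 total_interest=$205.10
After 7 (month_end (apply 3% monthly interest)): balance=$2065.25 total_interest=$265.25
After 8 (withdraw($50)): balance=$2015.25 total_interest=$265.25
After 9 (month_end (apply 3% monthly interest)): balance=$2075.70 total_interest=$325.70

Answer: 325.70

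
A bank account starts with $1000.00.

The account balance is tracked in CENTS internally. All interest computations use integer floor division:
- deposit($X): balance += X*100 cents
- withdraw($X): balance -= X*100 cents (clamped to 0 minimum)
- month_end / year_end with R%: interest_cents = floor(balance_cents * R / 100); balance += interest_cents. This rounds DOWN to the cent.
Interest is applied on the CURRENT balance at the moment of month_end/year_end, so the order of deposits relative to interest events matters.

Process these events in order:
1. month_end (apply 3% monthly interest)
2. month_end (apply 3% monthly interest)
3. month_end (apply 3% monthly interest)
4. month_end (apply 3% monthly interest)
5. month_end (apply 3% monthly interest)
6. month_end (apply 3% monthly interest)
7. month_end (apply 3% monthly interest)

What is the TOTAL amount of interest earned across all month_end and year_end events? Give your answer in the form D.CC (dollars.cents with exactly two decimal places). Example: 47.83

After 1 (month_end (apply 3% monthly interest)): balance=$1030.00 total_interest=$30.00
After 2 (month_end (apply 3% monthly interest)): balance=$1060.90 total_interest=$60.90
After 3 (month_end (apply 3% monthly interest)): balance=$1092.72 total_interest=$92.72
After 4 (month_end (apply 3% monthly interest)): balance=$1125.50 total_interest=$125.50
After 5 (month_end (apply 3% monthly interest)): balance=$1159.26 total_interest=$159.26
After 6 (month_end (apply 3% monthly interest)): balance=$1194.03 total_interest=$194.03
After 7 (month_end (apply 3% monthly interest)): balance=$1229.85 total_interest=$229.85

Answer: 229.85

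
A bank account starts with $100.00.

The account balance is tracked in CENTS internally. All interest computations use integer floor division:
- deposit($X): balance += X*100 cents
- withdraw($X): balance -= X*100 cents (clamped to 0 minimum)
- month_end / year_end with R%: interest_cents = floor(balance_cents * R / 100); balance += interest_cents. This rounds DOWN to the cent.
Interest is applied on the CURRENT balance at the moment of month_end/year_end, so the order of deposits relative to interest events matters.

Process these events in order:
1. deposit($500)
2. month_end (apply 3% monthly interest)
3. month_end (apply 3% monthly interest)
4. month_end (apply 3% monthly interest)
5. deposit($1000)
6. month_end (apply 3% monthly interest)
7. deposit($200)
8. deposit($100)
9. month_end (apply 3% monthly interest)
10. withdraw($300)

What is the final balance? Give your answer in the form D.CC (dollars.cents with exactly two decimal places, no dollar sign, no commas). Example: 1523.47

Answer: 1765.44

Derivation:
After 1 (deposit($500)): balance=$600.00 total_interest=$0.00
After 2 (month_end (apply 3% monthly interest)): balance=$618.00 total_interest=$18.00
After 3 (month_end (apply 3% monthly interest)): balance=$636.54 total_interest=$36.54
After 4 (month_end (apply 3% monthly interest)): balance=$655.63 total_interest=$55.63
After 5 (deposit($1000)): balance=$1655.63 total_interest=$55.63
After 6 (month_end (apply 3% monthly interest)): balance=$1705.29 total_interest=$105.29
After 7 (deposit($200)): balance=$1905.29 total_interest=$105.29
After 8 (deposit($100)): balance=$2005.29 total_interest=$105.29
After 9 (month_end (apply 3% monthly interest)): balance=$2065.44 total_interest=$165.44
After 10 (withdraw($300)): balance=$1765.44 total_interest=$165.44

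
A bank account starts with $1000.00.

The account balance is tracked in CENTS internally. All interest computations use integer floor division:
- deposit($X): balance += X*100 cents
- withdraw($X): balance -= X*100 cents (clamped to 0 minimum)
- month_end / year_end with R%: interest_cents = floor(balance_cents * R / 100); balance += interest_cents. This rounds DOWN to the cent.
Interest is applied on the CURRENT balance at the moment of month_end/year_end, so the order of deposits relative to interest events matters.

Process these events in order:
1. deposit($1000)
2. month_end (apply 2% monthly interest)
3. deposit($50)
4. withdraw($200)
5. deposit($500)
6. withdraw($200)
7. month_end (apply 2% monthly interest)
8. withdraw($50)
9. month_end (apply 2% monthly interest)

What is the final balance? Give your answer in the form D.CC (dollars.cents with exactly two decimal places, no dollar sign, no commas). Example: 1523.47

After 1 (deposit($1000)): balance=$2000.00 total_interest=$0.00
After 2 (month_end (apply 2% monthly interest)): balance=$2040.00 total_interest=$40.00
After 3 (deposit($50)): balance=$2090.00 total_interest=$40.00
After 4 (withdraw($200)): balance=$1890.00 total_interest=$40.00
After 5 (deposit($500)): balance=$2390.00 total_interest=$40.00
After 6 (withdraw($200)): balance=$2190.00 total_interest=$40.00
After 7 (month_end (apply 2% monthly interest)): balance=$2233.80 total_interest=$83.80
After 8 (withdraw($50)): balance=$2183.80 total_interest=$83.80
After 9 (month_end (apply 2% monthly interest)): balance=$2227.47 total_interest=$127.47

Answer: 2227.47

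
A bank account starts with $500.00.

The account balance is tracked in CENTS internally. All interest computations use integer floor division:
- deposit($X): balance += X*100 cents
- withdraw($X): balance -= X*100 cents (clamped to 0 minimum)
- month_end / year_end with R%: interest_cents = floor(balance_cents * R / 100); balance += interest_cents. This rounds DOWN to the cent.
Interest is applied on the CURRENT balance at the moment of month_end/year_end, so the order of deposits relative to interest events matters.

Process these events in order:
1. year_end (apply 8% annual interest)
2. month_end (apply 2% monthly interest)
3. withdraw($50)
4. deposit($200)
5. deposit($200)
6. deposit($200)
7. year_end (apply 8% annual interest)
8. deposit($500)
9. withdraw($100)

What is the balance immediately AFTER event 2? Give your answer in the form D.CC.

After 1 (year_end (apply 8% annual interest)): balance=$540.00 total_interest=$40.00
After 2 (month_end (apply 2% monthly interest)): balance=$550.80 total_interest=$50.80

Answer: 550.80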